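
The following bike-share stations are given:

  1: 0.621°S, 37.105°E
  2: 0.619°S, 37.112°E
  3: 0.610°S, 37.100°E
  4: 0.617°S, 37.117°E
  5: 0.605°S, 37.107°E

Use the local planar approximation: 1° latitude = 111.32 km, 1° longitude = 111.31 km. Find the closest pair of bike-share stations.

2 and 4

Pairwise distances:
2–4: 0.599 km
1–2: 0.810 km
3–5: 0.958 km
1–3: 1.345 km
1–4: 1.408 km
2–5: 1.655 km
2–3: 1.670 km
4–5: 1.739 km
1–5: 1.795 km
3–4: 2.046 km
Closest pair: 2–4 at 0.599 km.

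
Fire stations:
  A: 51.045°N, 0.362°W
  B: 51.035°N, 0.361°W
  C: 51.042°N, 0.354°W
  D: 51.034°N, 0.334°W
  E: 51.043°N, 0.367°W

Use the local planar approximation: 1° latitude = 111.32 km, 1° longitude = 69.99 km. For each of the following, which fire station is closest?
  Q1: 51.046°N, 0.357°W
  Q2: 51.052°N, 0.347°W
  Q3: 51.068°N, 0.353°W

Q1 at 51.046°N, 0.357°W:
  A: 0.367 km
  B: 1.256 km
  C: 0.492 km
  D: 2.092 km
  E: 0.775 km
  → nearest: A (0.367 km)
Q2 at 51.052°N, 0.347°W:
  A: 1.307 km
  B: 2.131 km
  C: 1.216 km
  D: 2.201 km
  E: 1.721 km
  → nearest: C (1.216 km)
Q3 at 51.068°N, 0.353°W:
  A: 2.637 km
  B: 3.716 km
  C: 2.895 km
  D: 4.012 km
  E: 2.950 km
  → nearest: A (2.637 km)

Q1→A; Q2→C; Q3→A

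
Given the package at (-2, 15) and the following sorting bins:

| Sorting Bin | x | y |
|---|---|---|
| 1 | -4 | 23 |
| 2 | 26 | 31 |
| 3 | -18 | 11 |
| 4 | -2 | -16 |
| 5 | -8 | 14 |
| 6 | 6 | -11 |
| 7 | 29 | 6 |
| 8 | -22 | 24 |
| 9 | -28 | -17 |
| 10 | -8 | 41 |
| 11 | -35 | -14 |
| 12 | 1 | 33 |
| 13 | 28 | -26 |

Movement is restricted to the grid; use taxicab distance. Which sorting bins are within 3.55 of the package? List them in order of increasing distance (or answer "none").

none

Distances from (-2, 15):
1: |-2| + |8| = 2 + 8 = 10
2: |28| + |16| = 28 + 16 = 44
3: |-16| + |-4| = 16 + 4 = 20
4: |0| + |-31| = 0 + 31 = 31
5: |-6| + |-1| = 6 + 1 = 7
6: |8| + |-26| = 8 + 26 = 34
7: |31| + |-9| = 31 + 9 = 40
8: |-20| + |9| = 20 + 9 = 29
9: |-26| + |-32| = 26 + 32 = 58
10: |-6| + |26| = 6 + 26 = 32
11: |-33| + |-29| = 33 + 29 = 62
12: |3| + |18| = 3 + 18 = 21
13: |30| + |-41| = 30 + 41 = 71
Threshold 3.55: none within range.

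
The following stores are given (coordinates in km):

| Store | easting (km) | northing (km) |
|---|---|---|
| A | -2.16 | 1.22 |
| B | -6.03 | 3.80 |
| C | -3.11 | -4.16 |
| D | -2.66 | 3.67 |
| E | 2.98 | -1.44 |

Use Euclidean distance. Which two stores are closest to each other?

Pairwise distances:
A–B: 4.65 km
A–C: 5.46 km
A–D: 2.50 km
A–E: 5.79 km
B–C: 8.48 km
B–D: 3.37 km
B–E: 10.42 km
C–D: 7.84 km
C–E: 6.67 km
D–E: 7.61 km
Closest pair: A–D at 2.50 km.

A and D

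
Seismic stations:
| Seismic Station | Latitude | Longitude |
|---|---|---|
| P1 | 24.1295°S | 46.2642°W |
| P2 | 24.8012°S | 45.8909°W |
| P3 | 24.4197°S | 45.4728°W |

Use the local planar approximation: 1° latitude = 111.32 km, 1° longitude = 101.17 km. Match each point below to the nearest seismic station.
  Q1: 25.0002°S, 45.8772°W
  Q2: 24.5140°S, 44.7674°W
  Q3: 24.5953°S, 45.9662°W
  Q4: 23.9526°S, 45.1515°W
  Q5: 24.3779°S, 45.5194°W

Q1 at 25.0002°S, 45.8772°W:
  P1: 104.5354 km
  P2: 22.1960 km
  P3: 76.4839 km
  → nearest: P2 (22.1960 km)
Q2 at 24.5140°S, 44.7674°W:
  P1: 157.3642 km
  P2: 118.0753 km
  P3: 72.1332 km
  → nearest: P3 (72.1332 km)
Q3 at 24.5953°S, 45.9662°W:
  P1: 59.9805 km
  P2: 24.1536 km
  P3: 53.6083 km
  → nearest: P2 (24.1536 km)
Q4 at 23.9526°S, 45.1515°W:
  P1: 114.2813 km
  P2: 120.4975 km
  P3: 61.3220 km
  → nearest: P3 (61.3220 km)
Q5 at 24.3779°S, 45.5194°W:
  P1: 80.2650 km
  P2: 60.2749 km
  P3: 6.6241 km
  → nearest: P3 (6.6241 km)

Q1→P2; Q2→P3; Q3→P2; Q4→P3; Q5→P3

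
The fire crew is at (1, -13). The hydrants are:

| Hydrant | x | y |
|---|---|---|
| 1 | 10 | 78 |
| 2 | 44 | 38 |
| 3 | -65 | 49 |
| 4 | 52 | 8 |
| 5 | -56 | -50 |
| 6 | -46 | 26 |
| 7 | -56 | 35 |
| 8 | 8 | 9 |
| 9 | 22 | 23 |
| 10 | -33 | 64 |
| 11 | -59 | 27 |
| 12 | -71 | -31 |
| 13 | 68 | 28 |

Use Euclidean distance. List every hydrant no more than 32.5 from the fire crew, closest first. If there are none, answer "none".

8

Distances from (1, -13):
1: √((9)² + (91)²) = √(81.000 + 8281.000) = 91.4
2: √((43)² + (51)²) = √(1849.000 + 2601.000) = 66.7
3: √((-66)² + (62)²) = √(4356.000 + 3844.000) = 90.6
4: √((51)² + (21)²) = √(2601.000 + 441.000) = 55.2
5: √((-57)² + (-37)²) = √(3249.000 + 1369.000) = 68.0
6: √((-47)² + (39)²) = √(2209.000 + 1521.000) = 61.1
7: √((-57)² + (48)²) = √(3249.000 + 2304.000) = 74.5
8: √((7)² + (22)²) = √(49.000 + 484.000) = 23.1
9: √((21)² + (36)²) = √(441.000 + 1296.000) = 41.7
10: √((-34)² + (77)²) = √(1156.000 + 5929.000) = 84.2
11: √((-60)² + (40)²) = √(3600.000 + 1600.000) = 72.1
12: √((-72)² + (-18)²) = √(5184.000 + 324.000) = 74.2
13: √((67)² + (41)²) = √(4489.000 + 1681.000) = 78.5
Threshold 32.5: 8 (23.1) is within range.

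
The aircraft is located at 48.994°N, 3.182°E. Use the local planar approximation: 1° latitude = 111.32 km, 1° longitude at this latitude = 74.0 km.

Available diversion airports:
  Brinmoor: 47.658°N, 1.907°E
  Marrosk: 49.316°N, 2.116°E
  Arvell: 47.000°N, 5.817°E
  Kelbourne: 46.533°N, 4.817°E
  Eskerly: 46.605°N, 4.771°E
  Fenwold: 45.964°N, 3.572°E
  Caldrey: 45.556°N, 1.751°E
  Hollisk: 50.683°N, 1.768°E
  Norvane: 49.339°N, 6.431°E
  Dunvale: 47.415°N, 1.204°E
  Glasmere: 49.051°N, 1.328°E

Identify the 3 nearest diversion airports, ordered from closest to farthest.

Distances from 48.994°N, 3.182°E:
Brinmoor: 176.127 km
Marrosk: 86.646 km
Arvell: 295.453 km
Kelbourne: 299.486 km
Eskerly: 290.779 km
Fenwold: 338.532 km
Caldrey: 397.098 km
Hollisk: 215.174 km
Norvane: 243.474 km
Dunvale: 228.739 km
Glasmere: 137.343 km
Sorted: Marrosk (86.646 km) < Glasmere (137.343 km) < Brinmoor (176.127 km) < Hollisk (215.174 km) < Dunvale (228.739 km) < …

Marrosk, Glasmere, Brinmoor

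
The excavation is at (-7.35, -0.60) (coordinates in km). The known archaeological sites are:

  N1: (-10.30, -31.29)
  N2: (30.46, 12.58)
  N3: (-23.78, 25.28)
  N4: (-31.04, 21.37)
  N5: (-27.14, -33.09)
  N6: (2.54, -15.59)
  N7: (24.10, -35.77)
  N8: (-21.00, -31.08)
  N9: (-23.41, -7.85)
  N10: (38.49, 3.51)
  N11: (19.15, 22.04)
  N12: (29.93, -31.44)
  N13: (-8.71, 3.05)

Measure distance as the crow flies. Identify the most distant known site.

N12

Distances from (-7.35, -0.60):
N1: √((-2.95)² + (-30.69)²) = √(8.7025 + 941.8761) = 30.83 km
N2: √((37.81)² + (13.18)²) = √(1429.5961 + 173.7124) = 40.04 km
N3: √((-16.43)² + (25.88)²) = √(269.9449 + 669.7744) = 30.65 km
N4: √((-23.69)² + (21.97)²) = √(561.2161 + 482.6809) = 32.31 km
N5: √((-19.79)² + (-32.49)²) = √(391.6441 + 1055.6001) = 38.04 km
N6: √((9.89)² + (-14.99)²) = √(97.8121 + 224.7001) = 17.96 km
N7: √((31.45)² + (-35.17)²) = √(989.1025 + 1236.9289) = 47.18 km
N8: √((-13.65)² + (-30.48)²) = √(186.3225 + 929.0304) = 33.40 km
N9: √((-16.06)² + (-7.25)²) = √(257.9236 + 52.5625) = 17.62 km
N10: √((45.84)² + (4.11)²) = √(2101.3056 + 16.8921) = 46.02 km
N11: √((26.50)² + (22.64)²) = √(702.2500 + 512.5696) = 34.85 km
N12: √((37.28)² + (-30.84)²) = √(1389.7984 + 951.1056) = 48.38 km
N13: √((-1.36)² + (3.65)²) = √(1.8496 + 13.3225) = 3.90 km
Maximum: N12 at 48.38 km.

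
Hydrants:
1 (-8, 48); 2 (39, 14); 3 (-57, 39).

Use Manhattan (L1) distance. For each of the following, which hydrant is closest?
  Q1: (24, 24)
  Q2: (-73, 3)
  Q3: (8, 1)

Q1 at (24, 24):
  1: 56
  2: 25
  3: 96
  → nearest: 2 (25)
Q2 at (-73, 3):
  1: 110
  2: 123
  3: 52
  → nearest: 3 (52)
Q3 at (8, 1):
  1: 63
  2: 44
  3: 103
  → nearest: 2 (44)

Q1→2; Q2→3; Q3→2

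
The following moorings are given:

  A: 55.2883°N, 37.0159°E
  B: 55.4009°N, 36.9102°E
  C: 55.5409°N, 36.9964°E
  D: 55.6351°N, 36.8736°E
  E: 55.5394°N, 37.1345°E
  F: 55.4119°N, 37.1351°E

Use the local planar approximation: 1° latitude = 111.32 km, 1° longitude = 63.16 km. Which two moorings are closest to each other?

C and E

Pairwise distances:
A–B: √((0.1126·111.32)² + (-0.1057·63.16)²) = √(157.116999 + 44.569136) = 14.2016 km
A–C: √((0.2526·111.32)² + (-0.0195·63.16)²) = √(790.702456 + 1.516888) = 28.1464 km
A–D: √((0.3468·111.32)² + (-0.1423·63.16)²) = √(1490.405941 + 80.778176) = 39.6382 km
A–E: √((0.2511·111.32)² + (0.1186·63.16)²) = √(781.339573 + 56.111725) = 28.9388 km
A–F: √((0.1236·111.32)² + (0.1192·63.16)²) = √(189.314264 + 56.680902) = 15.6842 km
B–C: √((0.1400·111.32)² + (0.0862·63.16)²) = √(242.885991 + 29.641404) = 16.5084 km
B–D: √((0.2342·111.32)² + (-0.0366·63.16)²) = √(679.704549 + 5.343753) = 26.1734 km
B–E: √((0.1385·111.32)² + (0.2243·63.16)²) = √(237.709174 + 200.697882) = 20.9382 km
B–F: √((0.0110·111.32)² + (0.2249·63.16)²) = √(1.499449 + 201.773048) = 14.2574 km
C–D: √((0.0942·111.32)² + (-0.1228·63.16)²) = √(109.963410 + 60.156281) = 13.0430 km
C–E: √((-0.0015·111.32)² + (0.1381·63.16)²) = √(0.027882 + 76.080192) = 8.7240 km
C–F: √((-0.1290·111.32)² + (0.1387·63.16)²) = √(206.217642 + 76.742716) = 16.8214 km
D–E: √((-0.0957·111.32)² + (0.2609·63.16)²) = √(113.493312 + 271.539117) = 19.6222 km
D–F: √((-0.2232·111.32)² + (0.2615·63.16)²) = √(617.354724 + 272.789487) = 29.8353 km
E–F: √((-0.1275·111.32)² + (0.0006·63.16)²) = √(201.449765 + 0.001436) = 14.1934 km
Closest pair: C–E at 8.7240 km.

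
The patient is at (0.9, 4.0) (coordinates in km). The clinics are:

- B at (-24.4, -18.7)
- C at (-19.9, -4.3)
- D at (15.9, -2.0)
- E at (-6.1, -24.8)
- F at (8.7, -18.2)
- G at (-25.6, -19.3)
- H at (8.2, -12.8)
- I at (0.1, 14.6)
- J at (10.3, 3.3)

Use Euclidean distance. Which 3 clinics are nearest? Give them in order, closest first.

Distances from (0.9, 4.0):
B: √((-25.3)² + (-22.7)²) = √(640.090 + 515.290) = 34.0 km
C: √((-20.8)² + (-8.3)²) = √(432.640 + 68.890) = 22.4 km
D: √((15.0)² + (-6.0)²) = √(225.000 + 36.000) = 16.2 km
E: √((-7.0)² + (-28.8)²) = √(49.000 + 829.440) = 29.6 km
F: √((7.8)² + (-22.2)²) = √(60.840 + 492.840) = 23.5 km
G: √((-26.5)² + (-23.3)²) = √(702.250 + 542.890) = 35.3 km
H: √((7.3)² + (-16.8)²) = √(53.290 + 282.240) = 18.3 km
I: √((-0.8)² + (10.6)²) = √(0.640 + 112.360) = 10.6 km
J: √((9.4)² + (-0.7)²) = √(88.360 + 0.490) = 9.4 km
Sorted: J (9.4 km) < I (10.6 km) < D (16.2 km) < H (18.3 km) < C (22.4 km) < …

J, I, D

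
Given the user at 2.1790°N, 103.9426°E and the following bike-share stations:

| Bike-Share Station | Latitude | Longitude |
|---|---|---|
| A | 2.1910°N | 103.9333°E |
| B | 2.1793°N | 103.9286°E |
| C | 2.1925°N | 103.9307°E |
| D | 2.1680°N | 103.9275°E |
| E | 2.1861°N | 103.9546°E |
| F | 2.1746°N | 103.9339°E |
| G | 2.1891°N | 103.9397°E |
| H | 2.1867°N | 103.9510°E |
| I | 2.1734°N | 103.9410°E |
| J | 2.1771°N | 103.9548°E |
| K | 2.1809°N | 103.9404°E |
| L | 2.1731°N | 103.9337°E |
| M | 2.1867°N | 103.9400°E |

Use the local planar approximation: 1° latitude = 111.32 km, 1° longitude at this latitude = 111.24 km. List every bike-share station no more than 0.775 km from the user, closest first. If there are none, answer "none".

K, I

Distances from 2.1790°N, 103.9426°E:
A: 1.6896 km
B: 1.5577 km
C: 2.0027 km
D: 2.0787 km
E: 1.5513 km
F: 1.0847 km
G: 1.1697 km
H: 1.2680 km
I: 0.6483 km
J: 1.3735 km
K: 0.3235 km
L: 1.1881 km
M: 0.9046 km
Threshold 0.775 km: K (0.3235 km), I (0.6483 km) are within range.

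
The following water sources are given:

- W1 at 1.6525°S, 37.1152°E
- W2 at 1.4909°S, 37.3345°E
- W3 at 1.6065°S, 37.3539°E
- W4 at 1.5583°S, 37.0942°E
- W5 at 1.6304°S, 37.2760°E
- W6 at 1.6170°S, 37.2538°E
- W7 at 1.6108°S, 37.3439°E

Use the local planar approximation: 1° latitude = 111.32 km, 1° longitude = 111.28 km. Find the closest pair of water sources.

W3 and W7

Pairwise distances:
W3–W7: 1.2114 km
W5–W6: 2.8858 km
W5–W7: 7.8646 km
W3–W5: 9.0678 km
W6–W7: 10.0501 km
W1–W4: 10.7436 km
W3–W6: 11.2003 km
W2–W3: 13.0484 km
W2–W7: 13.3882 km
W1–W6: 15.9216 km
W2–W6: 16.6642 km
W2–W5: 16.8384 km
W1–W5: 18.0622 km
W4–W6: 18.9243 km
W4–W5: 21.7647 km
W1–W7: 25.8696 km
W1–W3: 27.0516 km
W2–W4: 27.7732 km
W4–W7: 28.3946 km
W3–W4: 29.3933 km
W1–W2: 30.3176 km
Closest pair: W3–W7 at 1.2114 km.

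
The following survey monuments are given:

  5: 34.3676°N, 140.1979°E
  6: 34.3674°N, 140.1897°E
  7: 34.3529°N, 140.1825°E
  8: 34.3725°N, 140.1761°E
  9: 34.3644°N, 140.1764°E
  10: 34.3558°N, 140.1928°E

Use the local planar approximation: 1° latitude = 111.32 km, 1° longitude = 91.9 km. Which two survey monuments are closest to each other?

Pairwise distances:
5–6: 0.7539 km
5–7: 2.1635 km
5–8: 2.0763 km
5–9: 2.0077 km
5–10: 1.3947 km
6–7: 1.7445 km
6–8: 1.3727 km
6–9: 1.2671 km
6–10: 1.3224 km
7–8: 2.2598 km
7–9: 1.3975 km
7–10: 1.0001 km
8–9: 0.9021 km
8–10: 2.4107 km
9–10: 1.7855 km
Closest pair: 5–6 at 0.7539 km.

5 and 6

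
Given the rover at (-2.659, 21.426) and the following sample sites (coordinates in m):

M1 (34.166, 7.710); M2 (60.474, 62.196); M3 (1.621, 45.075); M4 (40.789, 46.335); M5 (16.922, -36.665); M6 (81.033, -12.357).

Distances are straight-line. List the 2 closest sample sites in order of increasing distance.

M3, M1

Distances from (-2.659, 21.426):
M1: √((36.825)² + (-13.716)²) = √(1356.08062 + 188.12866) = 39.296 m
M2: √((63.133)² + (40.770)²) = √(3985.77569 + 1662.19290) = 75.153 m
M3: √((4.280)² + (23.649)²) = √(18.31840 + 559.27520) = 24.033 m
M4: √((43.448)² + (24.909)²) = √(1887.72870 + 620.45828) = 50.082 m
M5: √((19.581)² + (-58.091)²) = √(383.41556 + 3374.56428) = 61.302 m
M6: √((83.692)² + (-33.783)²) = √(7004.35086 + 1141.29109) = 90.253 m
Sorted: M3 (24.033 m) < M1 (39.296 m) < M4 (50.082 m) < M5 (61.302 m) < …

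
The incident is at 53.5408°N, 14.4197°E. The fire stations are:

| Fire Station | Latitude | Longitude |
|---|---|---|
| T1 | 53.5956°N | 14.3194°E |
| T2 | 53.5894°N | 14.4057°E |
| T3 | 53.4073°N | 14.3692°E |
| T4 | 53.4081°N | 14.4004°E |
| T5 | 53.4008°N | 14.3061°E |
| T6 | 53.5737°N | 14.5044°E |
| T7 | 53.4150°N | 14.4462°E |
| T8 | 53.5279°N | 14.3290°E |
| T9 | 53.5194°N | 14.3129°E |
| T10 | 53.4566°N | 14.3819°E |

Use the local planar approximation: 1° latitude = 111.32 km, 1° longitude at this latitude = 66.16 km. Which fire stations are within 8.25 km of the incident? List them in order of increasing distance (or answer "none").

Distances from 53.5408°N, 14.4197°E:
T1: √((0.0548·111.32)² + (-0.1003·66.16)²) = √(37.214099 + 44.034479) = 9.0138 km
T2: √((0.0486·111.32)² + (-0.0140·66.16)²) = √(29.269745 + 0.857921) = 5.4889 km
T3: √((-0.1335·111.32)² + (-0.0505·66.16)²) = √(220.855860 + 11.162816) = 15.2322 km
T4: √((-0.1327·111.32)² + (-0.0193·66.16)²) = √(218.216829 + 1.630443) = 14.8272 km
T5: √((-0.1400·111.32)² + (-0.1136·66.16)²) = √(242.885991 + 56.486889) = 17.3024 km
T6: √((0.0329·111.32)² + (0.0847·66.16)²) = √(13.413379 + 31.402036) = 6.6944 km
T7: √((-0.1258·111.32)² + (0.0265·66.16)²) = √(196.113584 + 3.073850) = 14.1134 km
T8: √((-0.0129·111.32)² + (-0.0907·66.16)²) = √(2.062176 + 36.008545) = 6.1701 km
T9: √((-0.0214·111.32)² + (-0.1068·66.16)²) = √(5.675106 + 49.926773) = 7.4567 km
T10: √((-0.0842·111.32)² + (-0.0378·66.16)²) = √(87.855828 + 6.254241) = 9.7010 km
Threshold 8.25 km: T2 (5.4889 km), T8 (6.1701 km), T6 (6.6944 km), T9 (7.4567 km) are within range.

T2, T8, T6, T9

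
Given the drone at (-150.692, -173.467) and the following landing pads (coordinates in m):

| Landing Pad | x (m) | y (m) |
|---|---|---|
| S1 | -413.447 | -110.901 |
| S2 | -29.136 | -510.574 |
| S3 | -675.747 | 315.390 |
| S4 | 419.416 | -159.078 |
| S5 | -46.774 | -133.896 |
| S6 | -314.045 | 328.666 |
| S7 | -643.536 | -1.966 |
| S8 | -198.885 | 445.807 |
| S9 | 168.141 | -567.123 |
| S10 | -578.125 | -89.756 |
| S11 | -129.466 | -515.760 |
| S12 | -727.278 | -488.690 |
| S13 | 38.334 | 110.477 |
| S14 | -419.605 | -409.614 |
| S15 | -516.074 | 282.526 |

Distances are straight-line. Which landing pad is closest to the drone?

S5

Distances from (-150.692, -173.467):
S1: √((-262.755)² + (62.566)²) = √(69040.19003 + 3914.50436) = 270.101 m
S2: √((121.556)² + (-337.107)²) = √(14775.86114 + 113641.12945) = 358.353 m
S3: √((-525.055)² + (488.857)²) = √(275682.75302 + 238981.16645) = 717.401 m
S4: √((570.108)² + (14.389)²) = √(325023.13166 + 207.04332) = 570.290 m
S5: √((103.918)² + (39.571)²) = √(10798.95072 + 1565.86404) = 111.197 m
S6: √((-163.353)² + (502.133)²) = √(26684.20261 + 252137.54969) = 528.036 m
S7: √((-492.844)² + (171.501)²) = √(242895.20834 + 29412.59300) = 521.831 m
S8: √((-48.193)² + (619.274)²) = √(2322.56525 + 383500.28708) = 621.146 m
S9: √((318.833)² + (-393.656)²) = √(101654.48189 + 154965.04634) = 506.576 m
S10: √((-427.433)² + (83.711)²) = √(182698.96949 + 7007.53152) = 435.553 m
S11: √((21.226)² + (-342.293)²) = √(450.54308 + 117164.49785) = 342.950 m
S12: √((-576.586)² + (-315.223)²) = √(332451.41540 + 99365.53973) = 657.128 m
S13: √((189.026)² + (283.944)²) = √(35730.82868 + 80624.19514) = 341.109 m
S14: √((-268.913)² + (-236.147)²) = √(72314.20157 + 55765.40561) = 357.882 m
S15: √((-365.382)² + (455.993)²) = √(133504.00592 + 207929.61605) = 584.323 m
Minimum: S5 at 111.197 m.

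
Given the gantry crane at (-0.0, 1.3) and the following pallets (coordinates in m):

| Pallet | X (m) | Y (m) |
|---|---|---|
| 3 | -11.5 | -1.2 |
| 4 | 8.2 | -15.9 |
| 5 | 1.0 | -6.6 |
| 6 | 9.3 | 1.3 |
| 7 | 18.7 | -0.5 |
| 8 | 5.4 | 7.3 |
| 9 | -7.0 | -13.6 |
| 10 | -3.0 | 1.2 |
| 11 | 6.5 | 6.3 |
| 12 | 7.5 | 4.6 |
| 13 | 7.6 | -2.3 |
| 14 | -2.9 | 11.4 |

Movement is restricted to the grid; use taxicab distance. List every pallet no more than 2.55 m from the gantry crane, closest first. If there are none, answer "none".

Distances from (-0.0, 1.3):
3: |-11.5| + |-2.5| = 11.5 + 2.5 = 14.0 m
4: |8.2| + |-17.2| = 8.2 + 17.2 = 25.4 m
5: |1.0| + |-7.9| = 1.0 + 7.9 = 8.9 m
6: |9.3| + |0.0| = 9.3 + 0.0 = 9.3 m
7: |18.7| + |-1.8| = 18.7 + 1.8 = 20.5 m
8: |5.4| + |6.0| = 5.4 + 6.0 = 11.4 m
9: |-7.0| + |-14.9| = 7.0 + 14.9 = 21.9 m
10: |-3.0| + |-0.1| = 3.0 + 0.1 = 3.1 m
11: |6.5| + |5.0| = 6.5 + 5.0 = 11.5 m
12: |7.5| + |3.3| = 7.5 + 3.3 = 10.8 m
13: |7.6| + |-3.6| = 7.6 + 3.6 = 11.2 m
14: |-2.9| + |10.1| = 2.9 + 10.1 = 13.0 m
Threshold 2.55 m: none within range.

none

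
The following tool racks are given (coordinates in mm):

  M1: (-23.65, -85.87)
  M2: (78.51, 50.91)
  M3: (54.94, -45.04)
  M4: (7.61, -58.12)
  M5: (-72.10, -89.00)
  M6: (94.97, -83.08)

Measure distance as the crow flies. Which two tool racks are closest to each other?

M1 and M4

Pairwise distances:
M1–M2: 170.72 mm
M1–M3: 88.56 mm
M1–M4: 41.80 mm
M1–M5: 48.55 mm
M1–M6: 118.65 mm
M2–M3: 98.80 mm
M2–M4: 130.06 mm
M2–M5: 205.57 mm
M2–M6: 135.00 mm
M3–M4: 49.10 mm
M3–M5: 134.43 mm
M3–M6: 55.22 mm
M4–M5: 85.48 mm
M4–M6: 90.86 mm
M5–M6: 167.17 mm
Closest pair: M1–M4 at 41.80 mm.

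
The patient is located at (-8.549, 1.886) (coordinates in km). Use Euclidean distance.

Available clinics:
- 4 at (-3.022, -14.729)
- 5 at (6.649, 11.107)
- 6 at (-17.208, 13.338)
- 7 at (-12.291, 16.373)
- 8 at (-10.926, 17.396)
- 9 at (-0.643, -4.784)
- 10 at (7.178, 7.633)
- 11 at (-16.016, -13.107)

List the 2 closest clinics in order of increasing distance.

Distances from (-8.549, 1.886):
4: √((5.527)² + (-16.615)²) = √(30.54773 + 276.05822) = 17.510 km
5: √((15.198)² + (9.221)²) = √(230.97920 + 85.02684) = 17.777 km
6: √((-8.659)² + (11.452)²) = √(74.97828 + 131.14830) = 14.357 km
7: √((-3.742)² + (14.487)²) = √(14.00256 + 209.87317) = 14.962 km
8: √((-2.377)² + (15.510)²) = √(5.65013 + 240.56010) = 15.691 km
9: √((7.906)² + (-6.670)²) = √(62.50484 + 44.48890) = 10.344 km
10: √((15.727)² + (5.747)²) = √(247.33853 + 33.02801) = 16.744 km
11: √((-7.467)² + (-14.993)²) = √(55.75609 + 224.79005) = 16.750 km
Sorted: 9 (10.344 km) < 6 (14.357 km) < 7 (14.962 km) < 8 (15.691 km) < …

9, 6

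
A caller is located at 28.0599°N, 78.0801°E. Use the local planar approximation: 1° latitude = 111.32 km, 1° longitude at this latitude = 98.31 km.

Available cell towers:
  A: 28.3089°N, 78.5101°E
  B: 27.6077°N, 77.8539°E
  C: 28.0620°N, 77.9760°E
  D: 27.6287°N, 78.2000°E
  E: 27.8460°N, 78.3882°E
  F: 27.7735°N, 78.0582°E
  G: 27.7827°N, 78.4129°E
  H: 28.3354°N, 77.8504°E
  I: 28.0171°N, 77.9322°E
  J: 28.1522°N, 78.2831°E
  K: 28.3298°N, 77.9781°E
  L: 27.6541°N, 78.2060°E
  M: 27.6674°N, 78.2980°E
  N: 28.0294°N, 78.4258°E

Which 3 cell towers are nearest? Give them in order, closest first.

C, I, J

Distances from 28.0599°N, 78.0801°E:
A: √((0.2490·111.32)² + (0.4300·98.31)²) = √(768.325221 + 1787.031893) = 50.5505 km
B: √((-0.4522·111.32)² + (-0.2262·98.31)²) = √(2534.005256 + 494.516280) = 55.0320 km
C: √((0.0021·111.32)² + (-0.1041·98.31)²) = √(0.054649 + 104.736209) = 10.2367 km
D: √((-0.4312·111.32)² + (0.1199·98.31)²) = √(2304.113665 + 138.942068) = 49.4273 km
E: √((-0.2139·111.32)² + (0.3081·98.31)²) = √(566.980294 + 917.442361) = 38.5282 km
F: √((-0.2864·111.32)² + (-0.0219·98.31)²) = √(1016.464985 + 4.635362) = 31.9547 km
G: √((-0.2772·111.32)² + (0.3328·98.31)²) = √(952.210239 + 1070.439256) = 44.9739 km
H: √((0.2755·111.32)² + (-0.2297·98.31)²) = √(940.566706 + 509.938007) = 38.0855 km
I: √((-0.0428·111.32)² + (-0.1479·98.31)²) = √(22.700422 + 211.413025) = 15.3008 km
J: √((0.0923·111.32)² + (0.2030·98.31)²) = √(105.572255 + 398.279055) = 22.4466 km
K: √((0.2699·111.32)² + (-0.1020·98.31)²) = √(902.718129 + 100.553163) = 31.6745 km
L: √((-0.4058·111.32)² + (0.1259·98.31)²) = √(2040.659196 + 153.195798) = 46.8386 km
M: √((-0.3925·111.32)² + (0.2179·98.31)²) = √(1909.086988 + 458.891330) = 48.6619 km
N: √((-0.0305·111.32)² + (0.3457·98.31)²) = √(11.527790 + 1155.032359) = 34.1549 km
Sorted: C (10.2367 km) < I (15.3008 km) < J (22.4466 km) < K (31.6745 km) < F (31.9547 km) < …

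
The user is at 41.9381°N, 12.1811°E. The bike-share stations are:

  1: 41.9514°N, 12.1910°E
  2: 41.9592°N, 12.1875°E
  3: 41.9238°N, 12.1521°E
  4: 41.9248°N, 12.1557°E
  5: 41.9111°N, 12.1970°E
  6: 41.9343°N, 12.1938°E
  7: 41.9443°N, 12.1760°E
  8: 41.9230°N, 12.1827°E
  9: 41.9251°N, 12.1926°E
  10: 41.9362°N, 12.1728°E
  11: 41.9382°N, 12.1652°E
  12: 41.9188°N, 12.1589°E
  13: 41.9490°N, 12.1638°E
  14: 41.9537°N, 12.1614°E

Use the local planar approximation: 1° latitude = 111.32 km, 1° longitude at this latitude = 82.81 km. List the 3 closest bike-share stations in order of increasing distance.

Distances from 41.9381°N, 12.1811°E:
1: 1.6924 km
2: 2.4079 km
3: 2.8812 km
4: 2.5722 km
5: 3.2814 km
6: 1.1336 km
7: 0.8091 km
8: 1.6861 km
9: 1.7324 km
10: 0.7191 km
11: 1.3167 km
12: 2.8276 km
13: 1.8774 km
14: 2.3827 km
Sorted: 10 (0.7191 km) < 7 (0.8091 km) < 6 (1.1336 km) < 11 (1.3167 km) < 8 (1.6861 km) < …

10, 7, 6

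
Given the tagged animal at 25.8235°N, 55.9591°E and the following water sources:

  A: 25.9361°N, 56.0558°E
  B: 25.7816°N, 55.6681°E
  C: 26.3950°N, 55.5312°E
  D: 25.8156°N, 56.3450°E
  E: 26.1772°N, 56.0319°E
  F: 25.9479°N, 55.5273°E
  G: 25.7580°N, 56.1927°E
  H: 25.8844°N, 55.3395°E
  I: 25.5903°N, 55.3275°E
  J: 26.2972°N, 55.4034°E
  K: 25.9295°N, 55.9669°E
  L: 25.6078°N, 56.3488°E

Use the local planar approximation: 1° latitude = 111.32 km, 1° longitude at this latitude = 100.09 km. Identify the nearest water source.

Distances from 25.8235°N, 55.9591°E:
A: √((0.1126·111.32)² + (0.0967·100.09)²) = √(157.116999 + 93.677292) = 15.8365 km
B: √((-0.0419·111.32)² + (-0.2910·100.09)²) = √(21.755769 + 848.334944) = 29.4973 km
C: √((0.5715·111.32)² + (-0.4279·100.09)²) = √(4047.425512 + 1834.281354) = 76.6923 km
D: √((-0.0079·111.32)² + (0.3859·100.09)²) = √(0.773394 + 1491.869845) = 38.6347 km
E: √((0.3537·111.32)² + (0.0728·100.09)²) = √(1550.302741 + 53.093840) = 40.0424 km
F: √((0.1244·111.32)² + (-0.4318·100.09)²) = √(191.772865 + 1867.870033) = 45.3833 km
G: √((-0.0655·111.32)² + (0.2336·100.09)²) = √(53.165389 + 546.672283) = 24.4916 km
H: √((0.0609·111.32)² + (-0.6196·100.09)²) = √(45.960102 + 3845.954985) = 62.3852 km
I: √((-0.2332·111.32)² + (-0.6316·100.09)²) = √(673.912462 + 3996.369365) = 68.3395 km
J: √((0.4737·111.32)² + (-0.5557·100.09)²) = √(2780.693776 + 3093.585846) = 76.6438 km
K: √((0.1060·111.32)² + (0.0078·100.09)²) = √(139.238112 + 0.609496) = 11.8257 km
L: √((-0.2157·111.32)² + (0.3897·100.09)²) = √(576.562889 + 1521.395720) = 45.8035 km
Minimum: K at 11.8257 km.

K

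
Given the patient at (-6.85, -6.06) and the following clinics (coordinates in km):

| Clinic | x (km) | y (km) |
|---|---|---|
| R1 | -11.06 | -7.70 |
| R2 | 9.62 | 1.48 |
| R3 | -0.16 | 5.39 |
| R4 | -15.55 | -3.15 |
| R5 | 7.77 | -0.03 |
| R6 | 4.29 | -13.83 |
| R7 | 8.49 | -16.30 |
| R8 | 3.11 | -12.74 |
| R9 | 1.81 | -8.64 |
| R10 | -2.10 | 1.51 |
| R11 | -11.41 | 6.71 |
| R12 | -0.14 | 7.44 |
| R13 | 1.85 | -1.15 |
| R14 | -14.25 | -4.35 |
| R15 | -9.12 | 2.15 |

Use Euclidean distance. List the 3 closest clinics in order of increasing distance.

Distances from (-6.85, -6.06):
R1: √((-4.21)² + (-1.64)²) = √(17.7241 + 2.6896) = 4.52 km
R2: √((16.47)² + (7.54)²) = √(271.2609 + 56.8516) = 18.11 km
R3: √((6.69)² + (11.45)²) = √(44.7561 + 131.1025) = 13.26 km
R4: √((-8.70)² + (2.91)²) = √(75.6900 + 8.4681) = 9.17 km
R5: √((14.62)² + (6.03)²) = √(213.7444 + 36.3609) = 15.81 km
R6: √((11.14)² + (-7.77)²) = √(124.0996 + 60.3729) = 13.58 km
R7: √((15.34)² + (-10.24)²) = √(235.3156 + 104.8576) = 18.44 km
R8: √((9.96)² + (-6.68)²) = √(99.2016 + 44.6224) = 11.99 km
R9: √((8.66)² + (-2.58)²) = √(74.9956 + 6.6564) = 9.04 km
R10: √((4.75)² + (7.57)²) = √(22.5625 + 57.3049) = 8.94 km
R11: √((-4.56)² + (12.77)²) = √(20.7936 + 163.0729) = 13.56 km
R12: √((6.71)² + (13.50)²) = √(45.0241 + 182.2500) = 15.08 km
R13: √((8.70)² + (4.91)²) = √(75.6900 + 24.1081) = 9.99 km
R14: √((-7.40)² + (1.71)²) = √(54.7600 + 2.9241) = 7.60 km
R15: √((-2.27)² + (8.21)²) = √(5.1529 + 67.4041) = 8.52 km
Sorted: R1 (4.52 km) < R14 (7.60 km) < R15 (8.52 km) < R10 (8.94 km) < R9 (9.04 km) < …

R1, R14, R15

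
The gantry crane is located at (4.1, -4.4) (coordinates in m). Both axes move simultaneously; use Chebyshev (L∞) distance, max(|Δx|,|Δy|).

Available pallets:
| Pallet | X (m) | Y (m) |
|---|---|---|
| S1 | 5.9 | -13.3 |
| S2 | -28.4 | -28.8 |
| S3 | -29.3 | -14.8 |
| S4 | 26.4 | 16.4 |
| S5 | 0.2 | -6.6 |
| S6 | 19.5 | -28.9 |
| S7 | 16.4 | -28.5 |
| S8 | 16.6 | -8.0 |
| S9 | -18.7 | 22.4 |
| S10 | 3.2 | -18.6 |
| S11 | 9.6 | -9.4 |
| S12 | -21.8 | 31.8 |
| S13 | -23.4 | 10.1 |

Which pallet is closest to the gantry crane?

S5

Distances from (4.1, -4.4):
S1: max(|1.8|, |-8.9|) = 8.9 m
S2: max(|-32.5|, |-24.4|) = 32.5 m
S3: max(|-33.4|, |-10.4|) = 33.4 m
S4: max(|22.3|, |20.8|) = 22.3 m
S5: max(|-3.9|, |-2.2|) = 3.9 m
S6: max(|15.4|, |-24.5|) = 24.5 m
S7: max(|12.3|, |-24.1|) = 24.1 m
S8: max(|12.5|, |-3.6|) = 12.5 m
S9: max(|-22.8|, |26.8|) = 26.8 m
S10: max(|-0.9|, |-14.2|) = 14.2 m
S11: max(|5.5|, |-5.0|) = 5.5 m
S12: max(|-25.9|, |36.2|) = 36.2 m
S13: max(|-27.5|, |14.5|) = 27.5 m
Minimum: S5 at 3.9 m.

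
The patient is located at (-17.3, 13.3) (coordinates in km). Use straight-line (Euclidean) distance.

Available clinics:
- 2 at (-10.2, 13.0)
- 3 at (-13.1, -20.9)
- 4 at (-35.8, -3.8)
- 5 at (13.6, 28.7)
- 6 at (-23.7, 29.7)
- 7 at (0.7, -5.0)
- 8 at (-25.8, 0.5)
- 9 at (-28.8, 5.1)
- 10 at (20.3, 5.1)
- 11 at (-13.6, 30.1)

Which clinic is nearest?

2

Distances from (-17.3, 13.3):
2: √((7.1)² + (-0.3)²) = √(50.4100 + 0.0900) = 7.11 km
3: √((4.2)² + (-34.2)²) = √(17.6400 + 1169.6400) = 34.46 km
4: √((-18.5)² + (-17.1)²) = √(342.2500 + 292.4100) = 25.19 km
5: √((30.9)² + (15.4)²) = √(954.8100 + 237.1600) = 34.52 km
6: √((-6.4)² + (16.4)²) = √(40.9600 + 268.9600) = 17.60 km
7: √((18.0)² + (-18.3)²) = √(324.0000 + 334.8900) = 25.67 km
8: √((-8.5)² + (-12.8)²) = √(72.2500 + 163.8400) = 15.37 km
9: √((-11.5)² + (-8.2)²) = √(132.2500 + 67.2400) = 14.12 km
10: √((37.6)² + (-8.2)²) = √(1413.7600 + 67.2400) = 38.48 km
11: √((3.7)² + (16.8)²) = √(13.6900 + 282.2400) = 17.20 km
Minimum: 2 at 7.11 km.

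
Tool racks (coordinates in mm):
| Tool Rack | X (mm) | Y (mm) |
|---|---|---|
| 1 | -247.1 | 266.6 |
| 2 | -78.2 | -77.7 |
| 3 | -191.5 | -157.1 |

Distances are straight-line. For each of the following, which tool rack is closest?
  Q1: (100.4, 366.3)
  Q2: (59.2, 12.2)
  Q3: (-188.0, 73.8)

Q1 at (100.4, 366.3):
  1: 361.5 mm
  2: 478.6 mm
  3: 599.3 mm
  → nearest: 1 (361.5 mm)
Q2 at (59.2, 12.2):
  1: 398.2 mm
  2: 164.2 mm
  3: 302.5 mm
  → nearest: 2 (164.2 mm)
Q3 at (-188.0, 73.8):
  1: 201.7 mm
  2: 187.1 mm
  3: 230.9 mm
  → nearest: 2 (187.1 mm)

Q1→1; Q2→2; Q3→2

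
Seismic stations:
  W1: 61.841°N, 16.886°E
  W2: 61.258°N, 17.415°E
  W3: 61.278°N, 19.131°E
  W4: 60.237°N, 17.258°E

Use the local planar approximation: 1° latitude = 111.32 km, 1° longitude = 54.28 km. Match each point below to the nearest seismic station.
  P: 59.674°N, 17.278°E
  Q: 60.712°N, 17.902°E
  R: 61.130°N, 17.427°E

P at 59.674°N, 17.278°E:
  W1: 242.167 km
  W2: 176.488 km
  W3: 204.937 km
  W4: 62.683 km
  → nearest: W4 (62.683 km)
Q at 60.712°N, 17.902°E:
  W1: 137.248 km
  W2: 66.280 km
  W3: 91.761 km
  W4: 63.387 km
  → nearest: W4 (63.387 km)
R at 61.130°N, 17.427°E:
  W1: 84.420 km
  W2: 14.264 km
  W3: 93.949 km
  W4: 99.831 km
  → nearest: W2 (14.264 km)

P→W4; Q→W4; R→W2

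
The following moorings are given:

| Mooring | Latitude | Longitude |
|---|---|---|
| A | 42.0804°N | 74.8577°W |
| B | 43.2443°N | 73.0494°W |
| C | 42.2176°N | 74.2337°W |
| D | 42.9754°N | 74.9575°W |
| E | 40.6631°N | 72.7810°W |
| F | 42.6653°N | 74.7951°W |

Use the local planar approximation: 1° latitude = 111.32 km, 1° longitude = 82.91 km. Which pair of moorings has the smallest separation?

D and F

Pairwise distances:
A–B: √((1.1639·111.32)² + (1.8083·82.91)²) = √(16787.179402 + 22477.851353) = 198.1541 km
A–C: √((0.1372·111.32)² + (0.6240·82.91)²) = √(233.267706 + 2676.597141) = 53.9432 km
A–D: √((0.8950·111.32)² + (-0.0998·82.91)²) = √(9926.415866 + 68.465993) = 99.9744 km
A–E: √((-1.4173·111.32)² + (2.0767·82.91)²) = √(24892.583326 + 29645.675880) = 233.5343 km
A–F: √((0.5849·111.32)² + (0.0626·82.91)²) = √(4239.451176 + 26.937823) = 65.3176 km
B–C: √((-1.0267·111.32)² + (-1.1843·82.91)²) = √(13062.717039 + 9641.337567) = 150.6786 km
B–D: √((-0.2689·111.32)² + (-1.9081·82.91)²) = √(896.041243 + 25027.420665) = 161.0076 km
B–E: √((-2.5812·111.32)² + (0.2684·82.91)²) = √(82563.806662 + 495.197967) = 288.1996 km
B–F: √((-0.5790·111.32)² + (-1.7457·82.91)²) = √(4154.354210 + 20948.505933) = 158.4388 km
C–D: √((0.7578·111.32)² + (-0.7238·82.91)²) = √(7116.322104 + 3601.231065) = 103.5256 km
C–E: √((-1.5545·111.32)² + (1.4527·82.91)²) = √(29945.243443 + 14506.602245) = 210.8361 km
C–F: √((0.4477·111.32)² + (-0.5614·82.91)²) = √(2483.822656 + 2166.499768) = 68.1933 km
D–E: √((-2.3123·111.32)² + (2.1765·82.91)²) = √(66257.455520 + 32563.507167) = 314.3580 km
D–F: √((-0.3101·111.32)² + (0.1624·82.91)²) = √(1191.653321 + 181.295022) = 37.0533 km
E–F: √((2.0022·111.32)² + (-2.0141·82.91)²) = √(49677.680431 + 27885.336474) = 278.5014 km
Closest pair: D–F at 37.0533 km.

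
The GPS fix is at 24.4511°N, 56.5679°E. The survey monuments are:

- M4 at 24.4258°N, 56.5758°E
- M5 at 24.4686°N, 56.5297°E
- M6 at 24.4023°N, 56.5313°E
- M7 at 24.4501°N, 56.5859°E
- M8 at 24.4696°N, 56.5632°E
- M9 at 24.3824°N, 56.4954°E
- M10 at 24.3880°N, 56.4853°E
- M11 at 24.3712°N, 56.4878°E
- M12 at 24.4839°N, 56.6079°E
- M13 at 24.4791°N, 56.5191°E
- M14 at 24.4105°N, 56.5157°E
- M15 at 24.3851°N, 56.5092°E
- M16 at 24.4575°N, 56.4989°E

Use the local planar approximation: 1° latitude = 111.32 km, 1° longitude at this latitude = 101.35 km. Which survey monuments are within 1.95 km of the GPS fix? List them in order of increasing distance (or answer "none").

M7

Distances from 24.4511°N, 56.5679°E:
M4: 2.9280 km
M5: 4.3341 km
M6: 6.5781 km
M7: 1.8277 km
M8: 2.1138 km
M9: 10.6056 km
M10: 10.9281 km
M11: 12.0422 km
M12: 5.4559 km
M13: 5.8461 km
M14: 6.9581 km
M15: 9.4538 km
M16: 7.0293 km
Threshold 1.95 km: M7 (1.8277 km) is within range.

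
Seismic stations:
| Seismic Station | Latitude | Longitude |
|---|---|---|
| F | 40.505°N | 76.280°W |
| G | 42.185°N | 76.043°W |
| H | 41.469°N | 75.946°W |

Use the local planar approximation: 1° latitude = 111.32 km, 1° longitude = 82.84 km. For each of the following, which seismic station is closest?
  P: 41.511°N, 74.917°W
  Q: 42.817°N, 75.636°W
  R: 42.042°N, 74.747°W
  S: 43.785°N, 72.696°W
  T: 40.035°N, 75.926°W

P→H; Q→G; R→G; S→G; T→F

P at 41.511°N, 74.917°W:
  F: 159.029 km
  G: 119.709 km
  H: 85.370 km
  → nearest: H (85.370 km)
Q at 42.817°N, 75.636°W:
  F: 262.843 km
  G: 78.016 km
  H: 152.241 km
  → nearest: G (78.016 km)
R at 42.042°N, 74.747°W:
  F: 213.078 km
  G: 108.534 km
  H: 118.043 km
  → nearest: G (108.534 km)
S at 43.785°N, 72.696°W:
  F: 470.604 km
  G: 329.545 km
  H: 372.766 km
  → nearest: G (329.545 km)
T at 40.035°N, 75.926°W:
  F: 59.978 km
  G: 239.534 km
  H: 159.641 km
  → nearest: F (59.978 km)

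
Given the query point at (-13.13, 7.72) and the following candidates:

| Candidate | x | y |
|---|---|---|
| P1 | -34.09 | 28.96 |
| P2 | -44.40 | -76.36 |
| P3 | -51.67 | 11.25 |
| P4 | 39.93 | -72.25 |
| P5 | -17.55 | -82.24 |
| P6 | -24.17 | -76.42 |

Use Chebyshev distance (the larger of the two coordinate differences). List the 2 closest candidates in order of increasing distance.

P1, P3

Distances from (-13.13, 7.72):
P1: max(|-20.96|, |21.24|) = 21.24
P2: max(|-31.27|, |-84.08|) = 84.08
P3: max(|-38.54|, |3.53|) = 38.54
P4: max(|53.06|, |-79.97|) = 79.97
P5: max(|-4.42|, |-89.96|) = 89.96
P6: max(|-11.04|, |-84.14|) = 84.14
Sorted: P1 (21.24) < P3 (38.54) < P4 (79.97) < P2 (84.08) < …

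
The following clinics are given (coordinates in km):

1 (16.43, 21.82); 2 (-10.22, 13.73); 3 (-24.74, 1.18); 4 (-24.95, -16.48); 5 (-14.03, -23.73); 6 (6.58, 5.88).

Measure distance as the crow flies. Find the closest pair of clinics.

Pairwise distances:
4–5: 13.11 km
3–4: 17.66 km
2–6: 18.54 km
1–6: 18.74 km
2–3: 19.19 km
3–5: 27.11 km
1–2: 27.85 km
3–6: 31.67 km
2–4: 33.61 km
5–6: 36.08 km
2–5: 37.65 km
4–6: 38.65 km
1–3: 46.05 km
1–5: 54.80 km
1–4: 56.38 km
Closest pair: 4–5 at 13.11 km.

4 and 5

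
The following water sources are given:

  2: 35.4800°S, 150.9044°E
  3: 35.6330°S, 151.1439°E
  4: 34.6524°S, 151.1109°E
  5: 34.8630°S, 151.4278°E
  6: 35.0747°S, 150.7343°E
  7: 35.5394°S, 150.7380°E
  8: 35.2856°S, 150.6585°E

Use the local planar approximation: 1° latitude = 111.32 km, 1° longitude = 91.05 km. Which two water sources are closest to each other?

2 and 7

Pairwise distances:
2–7: 16.5308 km
6–8: 24.4708 km
2–3: 27.6697 km
7–8: 29.1655 km
2–8: 31.1383 km
4–5: 37.1774 km
3–7: 38.3979 km
2–6: 47.7022 km
6–7: 51.7315 km
4–6: 58.1872 km
3–8: 58.7267 km
5–6: 67.3976 km
3–6: 72.4808 km
4–8: 81.6409 km
2–5: 83.5979 km
5–8: 84.3765 km
3–5: 89.5292 km
2–4: 94.0274 km
5–7: 98.0523 km
4–7: 104.4152 km
3–4: 109.2017 km
Closest pair: 2–7 at 16.5308 km.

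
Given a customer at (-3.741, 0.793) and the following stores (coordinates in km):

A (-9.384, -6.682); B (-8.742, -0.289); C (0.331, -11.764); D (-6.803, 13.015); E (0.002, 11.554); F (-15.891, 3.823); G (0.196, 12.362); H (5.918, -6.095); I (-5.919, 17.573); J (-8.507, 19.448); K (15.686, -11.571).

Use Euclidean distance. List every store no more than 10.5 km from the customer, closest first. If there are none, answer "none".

B, A

Distances from (-3.741, 0.793):
A: 9.366 km
B: 5.117 km
C: 13.201 km
D: 12.600 km
E: 11.393 km
F: 12.522 km
G: 12.221 km
H: 11.863 km
I: 16.921 km
J: 19.254 km
K: 23.028 km
Threshold 10.5 km: B (5.117 km), A (9.366 km) are within range.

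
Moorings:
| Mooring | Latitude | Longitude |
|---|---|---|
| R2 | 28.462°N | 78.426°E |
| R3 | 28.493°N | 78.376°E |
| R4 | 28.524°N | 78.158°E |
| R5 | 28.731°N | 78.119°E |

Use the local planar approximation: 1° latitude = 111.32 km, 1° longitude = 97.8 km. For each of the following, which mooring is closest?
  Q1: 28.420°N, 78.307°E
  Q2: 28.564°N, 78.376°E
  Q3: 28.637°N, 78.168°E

Q1→R3; Q2→R3; Q3→R5

Q1 at 28.420°N, 78.307°E:
  R2: 12.542 km
  R3: 10.563 km
  R4: 18.611 km
  R5: 39.200 km
  → nearest: R3 (10.563 km)
Q2 at 28.564°N, 78.376°E:
  R2: 12.363 km
  R3: 7.904 km
  R4: 21.780 km
  R5: 31.263 km
  → nearest: R3 (7.904 km)
Q3 at 28.637°N, 78.168°E:
  R2: 31.878 km
  R3: 25.899 km
  R4: 12.617 km
  R5: 11.509 km
  → nearest: R5 (11.509 km)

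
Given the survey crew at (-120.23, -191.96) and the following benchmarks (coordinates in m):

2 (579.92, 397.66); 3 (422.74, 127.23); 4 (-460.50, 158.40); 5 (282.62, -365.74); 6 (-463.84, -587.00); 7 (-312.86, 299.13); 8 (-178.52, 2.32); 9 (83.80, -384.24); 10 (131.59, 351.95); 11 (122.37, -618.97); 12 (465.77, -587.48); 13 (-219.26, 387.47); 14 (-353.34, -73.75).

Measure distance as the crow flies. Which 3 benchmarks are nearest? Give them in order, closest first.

8, 14, 9

Distances from (-120.23, -191.96):
2: 915.35 m
3: 629.84 m
4: 488.40 m
5: 438.73 m
6: 523.57 m
7: 527.52 m
8: 202.84 m
9: 280.36 m
10: 599.38 m
11: 491.11 m
12: 706.99 m
13: 587.83 m
14: 261.37 m
Sorted: 8 (202.84 m) < 14 (261.37 m) < 9 (280.36 m) < 5 (438.73 m) < 4 (488.40 m) < …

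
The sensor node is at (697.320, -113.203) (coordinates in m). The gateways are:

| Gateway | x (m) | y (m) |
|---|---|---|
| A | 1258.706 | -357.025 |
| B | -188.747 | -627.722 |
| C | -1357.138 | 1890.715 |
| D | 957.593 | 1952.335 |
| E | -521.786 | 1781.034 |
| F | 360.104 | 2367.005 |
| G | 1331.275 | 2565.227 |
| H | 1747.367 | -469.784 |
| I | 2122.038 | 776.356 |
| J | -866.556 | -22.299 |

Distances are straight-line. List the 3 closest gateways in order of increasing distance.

A, B, H

Distances from (697.320, -113.203):
A: √((561.386)² + (-243.822)²) = √(315154.24100 + 59449.16768) = 612.049 m
B: √((-886.067)² + (-514.519)²) = √(785114.72849 + 264729.80136) = 1024.619 m
C: √((-2054.458)² + (2003.918)²) = √(4220797.67376 + 4015687.35072) = 2869.928 m
D: √((260.273)² + (2065.538)²) = √(67742.03453 + 4266447.22944) = 2081.872 m
E: √((-1219.106)² + (1894.237)²) = √(1486219.43924 + 3588133.81217) = 2252.633 m
F: √((-337.216)² + (2480.208)²) = √(113714.63066 + 6151431.72326) = 2503.027 m
G: √((633.955)² + (2678.430)²) = √(401898.94203 + 7173987.26490) = 2752.433 m
H: √((1050.047)² + (-356.581)²) = √(1102598.70221 + 127150.00956) = 1108.940 m
I: √((1424.718)² + (889.559)²) = √(2029821.37952 + 791315.21448) = 1679.624 m
J: √((-1563.876)² + (90.904)²) = √(2445708.14338 + 8263.53722) = 1566.516 m
Sorted: A (612.049 m) < B (1024.619 m) < H (1108.940 m) < J (1566.516 m) < I (1679.624 m) < …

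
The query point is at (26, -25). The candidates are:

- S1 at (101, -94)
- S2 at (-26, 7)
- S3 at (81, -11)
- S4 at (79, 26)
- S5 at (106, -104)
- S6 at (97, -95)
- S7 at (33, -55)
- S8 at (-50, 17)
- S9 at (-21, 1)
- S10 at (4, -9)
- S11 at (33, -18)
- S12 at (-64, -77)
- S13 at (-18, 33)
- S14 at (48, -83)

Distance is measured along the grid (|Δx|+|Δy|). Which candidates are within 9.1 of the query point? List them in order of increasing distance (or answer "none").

none

Distances from (26, -25):
S1: 144
S2: 84
S3: 69
S4: 104
S5: 159
S6: 141
S7: 37
S8: 118
S9: 73
S10: 38
S11: 14
S12: 142
S13: 102
S14: 80
Threshold 9.1: none within range.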